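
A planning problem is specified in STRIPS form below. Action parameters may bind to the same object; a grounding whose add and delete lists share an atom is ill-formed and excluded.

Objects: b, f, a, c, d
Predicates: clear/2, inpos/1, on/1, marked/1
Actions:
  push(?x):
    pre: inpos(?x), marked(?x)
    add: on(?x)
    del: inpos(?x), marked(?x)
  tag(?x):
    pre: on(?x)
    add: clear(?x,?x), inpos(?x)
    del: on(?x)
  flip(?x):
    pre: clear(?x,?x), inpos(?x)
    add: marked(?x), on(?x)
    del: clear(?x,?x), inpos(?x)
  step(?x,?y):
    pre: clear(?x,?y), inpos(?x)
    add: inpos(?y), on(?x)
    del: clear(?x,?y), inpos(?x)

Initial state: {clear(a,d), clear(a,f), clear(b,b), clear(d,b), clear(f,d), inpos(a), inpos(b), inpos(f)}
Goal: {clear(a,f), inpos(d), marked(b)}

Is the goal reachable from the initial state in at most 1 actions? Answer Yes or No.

No

1. flip(b)  →  {clear(a,d), clear(a,f), clear(d,b), clear(f,d), inpos(a), inpos(f), marked(b), on(b)}
2. step(f,d)  →  {clear(a,d), clear(a,f), clear(d,b), inpos(a), inpos(d), marked(b), on(b), on(f)}
optimal plan length = 2; 2 > 1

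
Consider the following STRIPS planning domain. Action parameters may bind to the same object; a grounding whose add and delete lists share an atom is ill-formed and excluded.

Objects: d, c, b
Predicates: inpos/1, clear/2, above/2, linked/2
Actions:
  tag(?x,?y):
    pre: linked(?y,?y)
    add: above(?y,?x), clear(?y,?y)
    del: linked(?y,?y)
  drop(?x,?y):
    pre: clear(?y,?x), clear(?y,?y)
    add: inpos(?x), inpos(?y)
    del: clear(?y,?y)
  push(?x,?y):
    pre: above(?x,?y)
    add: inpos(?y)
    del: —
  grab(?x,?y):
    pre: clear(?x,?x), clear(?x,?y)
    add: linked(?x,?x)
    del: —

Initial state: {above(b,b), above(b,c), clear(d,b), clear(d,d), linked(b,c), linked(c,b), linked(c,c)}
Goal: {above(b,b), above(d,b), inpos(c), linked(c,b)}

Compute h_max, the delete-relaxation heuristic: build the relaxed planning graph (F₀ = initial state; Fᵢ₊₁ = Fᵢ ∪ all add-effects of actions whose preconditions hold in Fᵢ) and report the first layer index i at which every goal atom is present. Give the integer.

2

F0 = init (7 atoms)
F1 = F0 ∪ {above(c,b), above(c,c), above(c,d), clear(c,c), inpos(b), inpos(c), inpos(d), linked(d,d)}  (15 atoms)
F2 = F1 ∪ {above(d,b), above(d,c), above(d,d)}  (18 atoms)
goal ⊆ F2  ⇒  h_max = 2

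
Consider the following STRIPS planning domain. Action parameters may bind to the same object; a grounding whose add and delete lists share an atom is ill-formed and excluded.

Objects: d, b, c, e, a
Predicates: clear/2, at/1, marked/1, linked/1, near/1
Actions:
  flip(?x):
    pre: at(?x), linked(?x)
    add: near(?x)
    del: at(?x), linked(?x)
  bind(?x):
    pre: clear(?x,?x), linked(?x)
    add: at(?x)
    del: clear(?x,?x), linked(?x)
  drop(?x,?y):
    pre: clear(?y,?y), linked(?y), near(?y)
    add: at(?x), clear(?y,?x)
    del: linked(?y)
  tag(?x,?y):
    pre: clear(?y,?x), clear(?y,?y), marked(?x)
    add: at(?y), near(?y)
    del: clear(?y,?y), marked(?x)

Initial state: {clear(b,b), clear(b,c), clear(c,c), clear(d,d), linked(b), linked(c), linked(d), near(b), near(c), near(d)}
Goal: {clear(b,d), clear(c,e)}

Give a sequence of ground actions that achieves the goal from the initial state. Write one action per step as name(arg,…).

1. drop(d,b)  →  {at(d), clear(b,b), clear(b,c), clear(b,d), clear(c,c), clear(d,d), linked(c), linked(d), near(b), near(c), near(d)}
2. drop(e,c)  →  {at(d), at(e), clear(b,b), clear(b,c), clear(b,d), clear(c,c), clear(c,e), clear(d,d), linked(d), near(b), near(c), near(d)}

drop(d,b); drop(e,c)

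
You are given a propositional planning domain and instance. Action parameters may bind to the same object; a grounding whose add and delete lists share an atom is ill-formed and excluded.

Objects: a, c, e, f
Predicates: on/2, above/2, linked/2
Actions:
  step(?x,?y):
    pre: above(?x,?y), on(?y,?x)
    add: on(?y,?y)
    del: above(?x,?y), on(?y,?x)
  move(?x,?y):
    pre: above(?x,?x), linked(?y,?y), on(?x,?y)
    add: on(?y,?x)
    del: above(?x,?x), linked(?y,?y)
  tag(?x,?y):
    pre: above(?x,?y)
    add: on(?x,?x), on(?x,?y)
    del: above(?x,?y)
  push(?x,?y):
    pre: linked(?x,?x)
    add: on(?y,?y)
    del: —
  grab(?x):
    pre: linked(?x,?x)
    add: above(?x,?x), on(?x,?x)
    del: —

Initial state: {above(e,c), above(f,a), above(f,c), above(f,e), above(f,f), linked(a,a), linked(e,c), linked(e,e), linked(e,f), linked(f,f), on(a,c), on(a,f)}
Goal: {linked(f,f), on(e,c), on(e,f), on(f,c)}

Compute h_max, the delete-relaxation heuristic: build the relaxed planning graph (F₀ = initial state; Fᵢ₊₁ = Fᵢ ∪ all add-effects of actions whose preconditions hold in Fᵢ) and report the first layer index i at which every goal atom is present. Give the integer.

F0 = init (12 atoms)
F1 = F0 ∪ {above(a,a), above(e,e), on(a,a), on(c,c), on(e,c), on(e,e), on(f,a), on(f,c), on(f,e), on(f,f)}  (22 atoms)
F2 = F1 ∪ {on(e,f)}  (23 atoms)
goal ⊆ F2  ⇒  h_max = 2

2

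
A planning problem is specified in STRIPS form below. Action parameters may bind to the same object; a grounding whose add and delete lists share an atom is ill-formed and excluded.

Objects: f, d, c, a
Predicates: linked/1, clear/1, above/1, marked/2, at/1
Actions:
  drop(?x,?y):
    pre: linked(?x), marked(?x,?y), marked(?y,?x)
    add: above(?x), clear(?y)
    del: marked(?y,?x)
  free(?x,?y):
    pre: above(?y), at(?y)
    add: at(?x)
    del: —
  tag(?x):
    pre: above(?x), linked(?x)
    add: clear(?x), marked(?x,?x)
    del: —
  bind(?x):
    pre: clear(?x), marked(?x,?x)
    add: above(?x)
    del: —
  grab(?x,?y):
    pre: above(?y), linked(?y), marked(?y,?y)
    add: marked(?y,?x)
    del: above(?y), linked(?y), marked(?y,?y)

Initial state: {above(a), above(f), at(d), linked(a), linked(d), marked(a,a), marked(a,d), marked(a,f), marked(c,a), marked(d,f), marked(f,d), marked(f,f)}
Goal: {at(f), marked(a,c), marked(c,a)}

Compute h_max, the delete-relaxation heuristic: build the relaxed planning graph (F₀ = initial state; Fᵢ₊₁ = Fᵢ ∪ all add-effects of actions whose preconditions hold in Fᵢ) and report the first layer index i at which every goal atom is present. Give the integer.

F0 = init (12 atoms)
F1 = F0 ∪ {above(d), clear(a), clear(f), marked(a,c)}  (16 atoms)
F2 = F1 ∪ {at(a), at(c), at(f), clear(c), clear(d), marked(d,d)}  (22 atoms)
goal ⊆ F2  ⇒  h_max = 2

2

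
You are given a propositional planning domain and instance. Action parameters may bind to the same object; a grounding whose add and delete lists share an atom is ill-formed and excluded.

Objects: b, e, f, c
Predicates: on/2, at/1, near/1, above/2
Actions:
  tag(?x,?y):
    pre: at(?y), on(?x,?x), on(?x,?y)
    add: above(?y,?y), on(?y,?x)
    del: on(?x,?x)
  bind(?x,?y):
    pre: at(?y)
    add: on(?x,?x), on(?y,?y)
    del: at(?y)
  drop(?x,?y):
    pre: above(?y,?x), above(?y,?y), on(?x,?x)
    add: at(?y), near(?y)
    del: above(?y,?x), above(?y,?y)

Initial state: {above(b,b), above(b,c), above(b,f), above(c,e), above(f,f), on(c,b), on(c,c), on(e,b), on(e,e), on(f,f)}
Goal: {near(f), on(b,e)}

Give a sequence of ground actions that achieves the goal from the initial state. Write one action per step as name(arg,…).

1. drop(f,b)  →  {above(b,c), above(c,e), above(f,f), at(b), near(b), on(c,b), on(c,c), on(e,b), on(e,e), on(f,f)}
2. tag(e,b)  →  {above(b,b), above(b,c), above(c,e), above(f,f), at(b), near(b), on(b,e), on(c,b), on(c,c), on(e,b), on(f,f)}
3. drop(f,f)  →  {above(b,b), above(b,c), above(c,e), at(b), at(f), near(b), near(f), on(b,e), on(c,b), on(c,c), on(e,b), on(f,f)}

drop(f,b); tag(e,b); drop(f,f)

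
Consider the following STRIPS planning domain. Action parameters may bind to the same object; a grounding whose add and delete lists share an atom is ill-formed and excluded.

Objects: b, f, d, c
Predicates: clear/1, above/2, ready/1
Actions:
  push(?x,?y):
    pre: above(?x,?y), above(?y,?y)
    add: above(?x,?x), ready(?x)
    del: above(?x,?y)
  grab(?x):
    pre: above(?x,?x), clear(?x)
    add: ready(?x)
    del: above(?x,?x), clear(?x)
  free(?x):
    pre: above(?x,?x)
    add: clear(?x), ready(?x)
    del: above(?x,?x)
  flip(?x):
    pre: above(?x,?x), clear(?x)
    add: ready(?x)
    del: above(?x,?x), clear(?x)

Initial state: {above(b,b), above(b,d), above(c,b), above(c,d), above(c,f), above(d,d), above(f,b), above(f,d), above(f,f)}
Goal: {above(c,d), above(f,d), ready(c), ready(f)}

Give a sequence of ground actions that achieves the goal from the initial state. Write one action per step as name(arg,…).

push(f,b); push(c,b)

1. push(f,b)  →  {above(b,b), above(b,d), above(c,b), above(c,d), above(c,f), above(d,d), above(f,d), above(f,f), ready(f)}
2. push(c,b)  →  {above(b,b), above(b,d), above(c,c), above(c,d), above(c,f), above(d,d), above(f,d), above(f,f), ready(c), ready(f)}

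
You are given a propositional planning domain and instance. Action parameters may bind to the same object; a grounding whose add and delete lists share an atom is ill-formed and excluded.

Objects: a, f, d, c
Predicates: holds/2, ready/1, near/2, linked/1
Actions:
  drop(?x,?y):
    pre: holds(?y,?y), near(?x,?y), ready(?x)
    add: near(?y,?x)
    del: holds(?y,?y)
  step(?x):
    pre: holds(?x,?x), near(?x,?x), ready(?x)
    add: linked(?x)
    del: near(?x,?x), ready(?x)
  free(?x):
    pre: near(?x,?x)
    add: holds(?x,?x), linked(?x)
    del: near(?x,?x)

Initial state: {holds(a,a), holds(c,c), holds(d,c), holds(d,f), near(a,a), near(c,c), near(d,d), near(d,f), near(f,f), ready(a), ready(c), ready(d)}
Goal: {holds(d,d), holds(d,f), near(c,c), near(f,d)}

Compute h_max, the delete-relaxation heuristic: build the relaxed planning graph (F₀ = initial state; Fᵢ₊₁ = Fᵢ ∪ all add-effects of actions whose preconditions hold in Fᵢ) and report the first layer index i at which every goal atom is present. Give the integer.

F0 = init (12 atoms)
F1 = F0 ∪ {holds(d,d), holds(f,f), linked(a), linked(c), linked(d), linked(f)}  (18 atoms)
F2 = F1 ∪ {near(f,d)}  (19 atoms)
goal ⊆ F2  ⇒  h_max = 2

2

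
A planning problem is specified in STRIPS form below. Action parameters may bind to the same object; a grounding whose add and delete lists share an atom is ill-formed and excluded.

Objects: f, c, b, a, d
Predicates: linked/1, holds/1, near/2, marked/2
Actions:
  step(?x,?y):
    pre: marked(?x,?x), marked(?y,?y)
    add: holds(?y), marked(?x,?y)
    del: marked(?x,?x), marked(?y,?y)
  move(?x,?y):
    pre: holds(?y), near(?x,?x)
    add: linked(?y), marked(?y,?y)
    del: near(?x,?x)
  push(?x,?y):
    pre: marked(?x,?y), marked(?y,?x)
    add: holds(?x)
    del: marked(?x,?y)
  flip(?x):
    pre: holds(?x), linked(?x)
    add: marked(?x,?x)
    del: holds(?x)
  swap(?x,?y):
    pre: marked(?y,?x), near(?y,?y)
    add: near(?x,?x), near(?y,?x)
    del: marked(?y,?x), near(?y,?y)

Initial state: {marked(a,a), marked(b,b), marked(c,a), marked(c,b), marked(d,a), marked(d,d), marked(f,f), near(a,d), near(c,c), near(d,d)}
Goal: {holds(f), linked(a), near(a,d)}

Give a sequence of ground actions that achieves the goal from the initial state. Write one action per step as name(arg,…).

step(b,f); step(d,a); move(c,a)

1. step(b,f)  →  {holds(f), marked(a,a), marked(b,f), marked(c,a), marked(c,b), marked(d,a), marked(d,d), near(a,d), near(c,c), near(d,d)}
2. step(d,a)  →  {holds(a), holds(f), marked(b,f), marked(c,a), marked(c,b), marked(d,a), near(a,d), near(c,c), near(d,d)}
3. move(c,a)  →  {holds(a), holds(f), linked(a), marked(a,a), marked(b,f), marked(c,a), marked(c,b), marked(d,a), near(a,d), near(d,d)}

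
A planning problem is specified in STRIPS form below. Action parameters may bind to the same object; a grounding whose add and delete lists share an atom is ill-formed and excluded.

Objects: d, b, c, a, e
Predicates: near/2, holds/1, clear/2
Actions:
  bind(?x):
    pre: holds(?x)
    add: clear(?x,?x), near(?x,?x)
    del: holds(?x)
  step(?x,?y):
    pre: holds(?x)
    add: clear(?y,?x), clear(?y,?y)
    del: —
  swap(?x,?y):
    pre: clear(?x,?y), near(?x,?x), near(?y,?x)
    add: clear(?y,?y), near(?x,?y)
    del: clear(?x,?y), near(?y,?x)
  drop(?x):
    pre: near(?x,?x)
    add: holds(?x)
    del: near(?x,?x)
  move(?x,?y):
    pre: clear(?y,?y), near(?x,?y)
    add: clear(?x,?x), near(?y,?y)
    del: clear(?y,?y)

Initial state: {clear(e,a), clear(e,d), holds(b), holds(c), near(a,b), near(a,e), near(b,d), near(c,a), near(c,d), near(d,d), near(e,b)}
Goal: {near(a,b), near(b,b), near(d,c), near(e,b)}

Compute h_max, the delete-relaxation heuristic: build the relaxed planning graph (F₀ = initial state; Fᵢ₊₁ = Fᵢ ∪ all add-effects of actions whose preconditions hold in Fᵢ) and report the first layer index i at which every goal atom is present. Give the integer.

2

F0 = init (11 atoms)
F1 = F0 ∪ {clear(a,a), clear(a,b), clear(a,c), clear(b,b), clear(b,c), clear(c,b), clear(c,c), clear(d,b), clear(d,c), clear(d,d), clear(e,b), clear(e,c), clear(e,e), holds(d), near(b,b), near(c,c)}  (27 atoms)
F2 = F1 ∪ {clear(a,d), clear(b,d), clear(c,d), near(a,a), near(d,b), near(d,c), near(e,e)}  (34 atoms)
goal ⊆ F2  ⇒  h_max = 2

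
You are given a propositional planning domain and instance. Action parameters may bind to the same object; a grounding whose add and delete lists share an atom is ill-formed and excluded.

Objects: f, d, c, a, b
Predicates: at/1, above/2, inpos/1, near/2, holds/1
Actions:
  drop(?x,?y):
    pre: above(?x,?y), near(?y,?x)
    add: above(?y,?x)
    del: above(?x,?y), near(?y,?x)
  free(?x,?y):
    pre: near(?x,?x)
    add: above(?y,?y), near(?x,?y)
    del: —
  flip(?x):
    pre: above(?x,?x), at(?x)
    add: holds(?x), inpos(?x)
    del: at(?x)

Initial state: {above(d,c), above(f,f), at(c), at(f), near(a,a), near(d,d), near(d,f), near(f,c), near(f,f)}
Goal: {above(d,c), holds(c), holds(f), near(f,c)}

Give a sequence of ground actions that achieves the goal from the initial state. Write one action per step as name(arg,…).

free(f,c); flip(f); flip(c)

1. free(f,c)  →  {above(c,c), above(d,c), above(f,f), at(c), at(f), near(a,a), near(d,d), near(d,f), near(f,c), near(f,f)}
2. flip(f)  →  {above(c,c), above(d,c), above(f,f), at(c), holds(f), inpos(f), near(a,a), near(d,d), near(d,f), near(f,c), near(f,f)}
3. flip(c)  →  {above(c,c), above(d,c), above(f,f), holds(c), holds(f), inpos(c), inpos(f), near(a,a), near(d,d), near(d,f), near(f,c), near(f,f)}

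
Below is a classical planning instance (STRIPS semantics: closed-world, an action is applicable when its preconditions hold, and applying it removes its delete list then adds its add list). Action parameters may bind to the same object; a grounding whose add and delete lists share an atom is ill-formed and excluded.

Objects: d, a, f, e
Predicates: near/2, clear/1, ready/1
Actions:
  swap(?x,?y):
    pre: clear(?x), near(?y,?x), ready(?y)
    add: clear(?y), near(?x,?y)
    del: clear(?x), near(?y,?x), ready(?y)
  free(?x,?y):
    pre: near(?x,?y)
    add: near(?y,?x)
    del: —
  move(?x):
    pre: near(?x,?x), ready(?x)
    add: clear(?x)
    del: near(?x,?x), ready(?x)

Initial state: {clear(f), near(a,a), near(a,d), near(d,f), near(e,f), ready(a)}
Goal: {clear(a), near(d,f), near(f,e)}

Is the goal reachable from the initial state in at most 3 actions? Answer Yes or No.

1. free(e,f)  →  {clear(f), near(a,a), near(a,d), near(d,f), near(e,f), near(f,e), ready(a)}
2. move(a)  →  {clear(a), clear(f), near(a,d), near(d,f), near(e,f), near(f,e)}
optimal plan length = 2; 2 ≤ 3

Yes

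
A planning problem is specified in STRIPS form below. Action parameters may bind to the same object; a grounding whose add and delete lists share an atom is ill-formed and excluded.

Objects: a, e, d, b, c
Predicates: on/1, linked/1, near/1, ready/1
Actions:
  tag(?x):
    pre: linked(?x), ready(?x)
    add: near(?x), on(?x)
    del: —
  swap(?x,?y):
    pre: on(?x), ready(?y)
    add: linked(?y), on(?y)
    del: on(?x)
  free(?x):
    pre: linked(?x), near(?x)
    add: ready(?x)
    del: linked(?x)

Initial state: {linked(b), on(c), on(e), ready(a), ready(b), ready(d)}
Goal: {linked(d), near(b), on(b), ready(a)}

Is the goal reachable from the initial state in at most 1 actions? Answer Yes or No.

1. tag(b)  →  {linked(b), near(b), on(b), on(c), on(e), ready(a), ready(b), ready(d)}
2. swap(e,d)  →  {linked(b), linked(d), near(b), on(b), on(c), on(d), ready(a), ready(b), ready(d)}
optimal plan length = 2; 2 > 1

No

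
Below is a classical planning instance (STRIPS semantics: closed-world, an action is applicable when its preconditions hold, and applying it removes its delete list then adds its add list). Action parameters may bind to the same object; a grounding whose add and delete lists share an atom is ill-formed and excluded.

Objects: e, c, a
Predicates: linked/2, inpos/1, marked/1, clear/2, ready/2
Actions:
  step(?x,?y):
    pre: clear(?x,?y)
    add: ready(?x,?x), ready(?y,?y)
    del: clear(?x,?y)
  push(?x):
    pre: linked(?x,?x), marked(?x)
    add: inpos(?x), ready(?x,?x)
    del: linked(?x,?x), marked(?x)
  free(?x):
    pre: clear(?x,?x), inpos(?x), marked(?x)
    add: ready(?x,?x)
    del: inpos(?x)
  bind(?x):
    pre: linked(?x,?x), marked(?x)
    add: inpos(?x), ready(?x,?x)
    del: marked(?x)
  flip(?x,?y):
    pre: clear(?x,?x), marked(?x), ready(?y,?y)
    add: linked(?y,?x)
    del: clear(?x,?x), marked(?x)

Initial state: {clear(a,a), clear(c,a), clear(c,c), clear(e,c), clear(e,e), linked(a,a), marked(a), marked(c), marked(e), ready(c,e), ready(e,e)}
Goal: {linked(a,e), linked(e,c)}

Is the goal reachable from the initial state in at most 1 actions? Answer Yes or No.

No

1. step(c,a)  →  {clear(a,a), clear(c,c), clear(e,c), clear(e,e), linked(a,a), marked(a), marked(c), marked(e), ready(a,a), ready(c,c), ready(c,e), ready(e,e)}
2. flip(e,a)  →  {clear(a,a), clear(c,c), clear(e,c), linked(a,a), linked(a,e), marked(a), marked(c), ready(a,a), ready(c,c), ready(c,e), ready(e,e)}
3. flip(c,e)  →  {clear(a,a), clear(e,c), linked(a,a), linked(a,e), linked(e,c), marked(a), ready(a,a), ready(c,c), ready(c,e), ready(e,e)}
optimal plan length = 3; 3 > 1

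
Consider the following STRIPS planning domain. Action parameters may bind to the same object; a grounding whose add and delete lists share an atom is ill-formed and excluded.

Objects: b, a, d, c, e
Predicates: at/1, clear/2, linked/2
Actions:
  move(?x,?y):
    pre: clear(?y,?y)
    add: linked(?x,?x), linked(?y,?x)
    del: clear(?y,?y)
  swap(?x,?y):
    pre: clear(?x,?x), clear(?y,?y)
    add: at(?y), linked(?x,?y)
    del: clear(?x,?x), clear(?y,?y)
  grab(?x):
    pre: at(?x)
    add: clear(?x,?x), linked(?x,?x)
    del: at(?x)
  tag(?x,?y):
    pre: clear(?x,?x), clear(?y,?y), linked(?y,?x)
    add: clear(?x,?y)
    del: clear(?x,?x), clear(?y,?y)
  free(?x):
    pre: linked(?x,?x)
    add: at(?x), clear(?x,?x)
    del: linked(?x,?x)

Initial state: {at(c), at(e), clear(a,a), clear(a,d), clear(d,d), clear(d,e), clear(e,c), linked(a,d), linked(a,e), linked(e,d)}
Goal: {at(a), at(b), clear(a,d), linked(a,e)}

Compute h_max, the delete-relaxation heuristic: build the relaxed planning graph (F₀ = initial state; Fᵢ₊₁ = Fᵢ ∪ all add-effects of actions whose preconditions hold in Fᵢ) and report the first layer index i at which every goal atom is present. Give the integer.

F0 = init (10 atoms)
F1 = F0 ∪ {at(a), at(d), clear(c,c), clear(d,a), clear(e,e), linked(a,a), linked(a,b), linked(a,c), linked(b,b), linked(c,c), linked(d,a), linked(d,b), linked(d,c), linked(d,d), linked(d,e), linked(e,e)}  (26 atoms)
F2 = F1 ∪ {at(b), clear(b,b), clear(c,a), clear(c,d), clear(e,a), clear(e,d), linked(c,a), linked(c,b), linked(c,d), linked(c,e), linked(e,a), linked(e,b), linked(e,c)}  (39 atoms)
goal ⊆ F2  ⇒  h_max = 2

2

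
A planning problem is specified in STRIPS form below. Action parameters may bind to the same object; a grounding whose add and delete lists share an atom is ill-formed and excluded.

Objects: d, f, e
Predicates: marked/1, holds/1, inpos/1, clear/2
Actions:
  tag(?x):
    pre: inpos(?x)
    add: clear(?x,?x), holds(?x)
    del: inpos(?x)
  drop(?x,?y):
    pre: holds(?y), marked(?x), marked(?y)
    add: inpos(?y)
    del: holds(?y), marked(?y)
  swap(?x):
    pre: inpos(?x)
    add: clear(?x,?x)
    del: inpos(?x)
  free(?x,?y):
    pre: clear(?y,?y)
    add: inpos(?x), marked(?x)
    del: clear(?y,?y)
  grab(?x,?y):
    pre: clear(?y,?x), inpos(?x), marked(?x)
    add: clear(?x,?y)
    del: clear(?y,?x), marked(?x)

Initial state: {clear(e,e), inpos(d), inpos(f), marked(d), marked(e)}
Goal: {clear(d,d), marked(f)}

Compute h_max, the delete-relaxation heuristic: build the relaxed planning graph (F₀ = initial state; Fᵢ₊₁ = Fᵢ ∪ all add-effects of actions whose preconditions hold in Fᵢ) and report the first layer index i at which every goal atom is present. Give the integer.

F0 = init (5 atoms)
F1 = F0 ∪ {clear(d,d), clear(f,f), holds(d), holds(f), inpos(e), marked(f)}  (11 atoms)
goal ⊆ F1  ⇒  h_max = 1

1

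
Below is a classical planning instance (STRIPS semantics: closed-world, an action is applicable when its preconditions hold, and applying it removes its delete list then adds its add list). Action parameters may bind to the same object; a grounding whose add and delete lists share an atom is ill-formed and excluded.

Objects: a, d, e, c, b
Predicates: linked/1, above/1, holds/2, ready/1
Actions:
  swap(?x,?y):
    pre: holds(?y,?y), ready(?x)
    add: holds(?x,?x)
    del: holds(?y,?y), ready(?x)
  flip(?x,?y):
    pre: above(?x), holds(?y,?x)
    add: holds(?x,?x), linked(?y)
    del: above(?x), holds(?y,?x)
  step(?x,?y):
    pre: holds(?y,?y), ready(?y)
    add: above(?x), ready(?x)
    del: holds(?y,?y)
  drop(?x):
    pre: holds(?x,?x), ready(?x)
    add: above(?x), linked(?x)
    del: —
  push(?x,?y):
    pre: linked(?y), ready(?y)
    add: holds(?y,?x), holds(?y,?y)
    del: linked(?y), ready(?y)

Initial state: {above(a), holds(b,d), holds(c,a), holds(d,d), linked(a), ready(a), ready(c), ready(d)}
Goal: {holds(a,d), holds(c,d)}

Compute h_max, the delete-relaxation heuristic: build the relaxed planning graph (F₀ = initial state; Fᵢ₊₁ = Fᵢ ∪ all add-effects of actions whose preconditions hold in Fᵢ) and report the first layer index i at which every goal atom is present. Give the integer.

F0 = init (8 atoms)
F1 = F0 ∪ {above(b), above(c), above(d), above(e), holds(a,a), holds(a,b), holds(a,c), holds(a,d), holds(a,e), holds(c,c), linked(c), linked(d), ready(b), ready(e)}  (22 atoms)
F2 = F1 ∪ {holds(b,b), holds(c,b), holds(c,d), holds(c,e), holds(d,a), holds(d,b), holds(d,c), holds(d,e), holds(e,e), linked(b)}  (32 atoms)
goal ⊆ F2  ⇒  h_max = 2

2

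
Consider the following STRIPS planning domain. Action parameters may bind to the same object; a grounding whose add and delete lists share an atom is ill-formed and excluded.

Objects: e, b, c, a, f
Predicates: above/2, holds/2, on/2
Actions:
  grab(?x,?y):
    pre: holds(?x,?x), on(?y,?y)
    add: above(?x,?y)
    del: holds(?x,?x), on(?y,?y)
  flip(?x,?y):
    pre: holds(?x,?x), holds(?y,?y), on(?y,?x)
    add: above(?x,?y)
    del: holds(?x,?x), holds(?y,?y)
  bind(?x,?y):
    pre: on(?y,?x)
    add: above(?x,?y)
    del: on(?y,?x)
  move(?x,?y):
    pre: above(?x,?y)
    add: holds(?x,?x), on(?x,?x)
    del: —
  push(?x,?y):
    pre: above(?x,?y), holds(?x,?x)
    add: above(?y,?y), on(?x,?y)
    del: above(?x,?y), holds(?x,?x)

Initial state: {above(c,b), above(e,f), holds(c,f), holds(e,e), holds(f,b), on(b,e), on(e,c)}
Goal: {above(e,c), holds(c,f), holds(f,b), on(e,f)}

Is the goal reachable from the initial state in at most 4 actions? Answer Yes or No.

Yes

1. move(c,b)  →  {above(c,b), above(e,f), holds(c,c), holds(c,f), holds(e,e), holds(f,b), on(b,e), on(c,c), on(e,c)}
2. grab(e,c)  →  {above(c,b), above(e,c), above(e,f), holds(c,c), holds(c,f), holds(f,b), on(b,e), on(e,c)}
3. move(e,c)  →  {above(c,b), above(e,c), above(e,f), holds(c,c), holds(c,f), holds(e,e), holds(f,b), on(b,e), on(e,c), on(e,e)}
4. push(e,f)  →  {above(c,b), above(e,c), above(f,f), holds(c,c), holds(c,f), holds(f,b), on(b,e), on(e,c), on(e,e), on(e,f)}
optimal plan length = 4; 4 ≤ 4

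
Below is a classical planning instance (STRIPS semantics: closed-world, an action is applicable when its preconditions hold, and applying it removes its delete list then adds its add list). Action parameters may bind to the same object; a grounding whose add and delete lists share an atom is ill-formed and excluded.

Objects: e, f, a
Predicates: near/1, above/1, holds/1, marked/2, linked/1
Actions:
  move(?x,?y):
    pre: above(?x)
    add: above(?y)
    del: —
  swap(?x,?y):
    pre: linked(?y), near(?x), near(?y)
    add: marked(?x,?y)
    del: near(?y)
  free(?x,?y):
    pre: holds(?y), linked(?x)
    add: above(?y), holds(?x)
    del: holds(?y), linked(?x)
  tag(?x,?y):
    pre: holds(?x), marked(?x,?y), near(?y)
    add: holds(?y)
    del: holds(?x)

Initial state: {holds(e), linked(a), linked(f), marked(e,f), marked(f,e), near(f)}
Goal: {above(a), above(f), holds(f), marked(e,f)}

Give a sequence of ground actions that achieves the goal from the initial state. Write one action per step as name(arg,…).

free(f,e); move(e,f); move(e,a)

1. free(f,e)  →  {above(e), holds(f), linked(a), marked(e,f), marked(f,e), near(f)}
2. move(e,f)  →  {above(e), above(f), holds(f), linked(a), marked(e,f), marked(f,e), near(f)}
3. move(e,a)  →  {above(a), above(e), above(f), holds(f), linked(a), marked(e,f), marked(f,e), near(f)}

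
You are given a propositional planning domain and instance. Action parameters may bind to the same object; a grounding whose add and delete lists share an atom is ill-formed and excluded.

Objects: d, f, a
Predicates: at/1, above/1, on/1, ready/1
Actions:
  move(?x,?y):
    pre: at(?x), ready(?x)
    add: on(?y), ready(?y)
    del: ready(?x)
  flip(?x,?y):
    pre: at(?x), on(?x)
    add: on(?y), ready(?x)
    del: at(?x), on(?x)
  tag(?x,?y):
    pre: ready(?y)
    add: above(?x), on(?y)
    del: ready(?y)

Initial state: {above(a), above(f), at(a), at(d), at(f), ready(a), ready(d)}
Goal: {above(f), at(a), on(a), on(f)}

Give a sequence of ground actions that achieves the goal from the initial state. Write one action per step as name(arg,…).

move(d,f); move(f,a)

1. move(d,f)  →  {above(a), above(f), at(a), at(d), at(f), on(f), ready(a), ready(f)}
2. move(f,a)  →  {above(a), above(f), at(a), at(d), at(f), on(a), on(f), ready(a)}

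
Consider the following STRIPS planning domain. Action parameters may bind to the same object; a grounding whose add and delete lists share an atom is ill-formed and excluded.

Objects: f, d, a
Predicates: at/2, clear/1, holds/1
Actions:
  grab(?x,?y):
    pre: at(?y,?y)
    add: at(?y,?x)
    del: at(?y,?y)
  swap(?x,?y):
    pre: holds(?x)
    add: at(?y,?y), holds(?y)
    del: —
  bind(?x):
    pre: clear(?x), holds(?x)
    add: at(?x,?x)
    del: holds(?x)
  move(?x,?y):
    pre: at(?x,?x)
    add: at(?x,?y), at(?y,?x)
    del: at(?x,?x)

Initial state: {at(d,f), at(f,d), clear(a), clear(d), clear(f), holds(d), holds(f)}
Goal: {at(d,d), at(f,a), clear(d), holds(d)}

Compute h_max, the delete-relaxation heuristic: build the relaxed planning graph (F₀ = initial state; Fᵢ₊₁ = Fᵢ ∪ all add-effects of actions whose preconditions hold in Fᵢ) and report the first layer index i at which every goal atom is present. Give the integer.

F0 = init (7 atoms)
F1 = F0 ∪ {at(a,a), at(d,d), at(f,f), holds(a)}  (11 atoms)
F2 = F1 ∪ {at(a,d), at(a,f), at(d,a), at(f,a)}  (15 atoms)
goal ⊆ F2  ⇒  h_max = 2

2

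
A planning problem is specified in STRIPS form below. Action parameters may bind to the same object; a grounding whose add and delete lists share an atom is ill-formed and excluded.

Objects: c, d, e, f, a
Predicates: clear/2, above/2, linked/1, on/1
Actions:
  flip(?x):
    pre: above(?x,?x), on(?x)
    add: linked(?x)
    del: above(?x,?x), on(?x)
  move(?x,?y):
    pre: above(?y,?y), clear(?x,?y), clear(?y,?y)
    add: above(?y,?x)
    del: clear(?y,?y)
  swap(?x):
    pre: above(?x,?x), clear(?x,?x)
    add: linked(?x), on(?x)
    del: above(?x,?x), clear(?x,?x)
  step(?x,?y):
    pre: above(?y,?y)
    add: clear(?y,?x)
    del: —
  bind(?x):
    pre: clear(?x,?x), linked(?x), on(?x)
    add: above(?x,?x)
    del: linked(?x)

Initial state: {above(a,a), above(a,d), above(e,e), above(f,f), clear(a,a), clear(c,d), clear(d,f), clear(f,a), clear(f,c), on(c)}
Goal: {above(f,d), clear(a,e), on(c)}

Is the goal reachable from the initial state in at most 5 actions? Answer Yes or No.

1. step(e,a)  →  {above(a,a), above(a,d), above(e,e), above(f,f), clear(a,a), clear(a,e), clear(c,d), clear(d,f), clear(f,a), clear(f,c), on(c)}
2. step(f,f)  →  {above(a,a), above(a,d), above(e,e), above(f,f), clear(a,a), clear(a,e), clear(c,d), clear(d,f), clear(f,a), clear(f,c), clear(f,f), on(c)}
3. move(d,f)  →  {above(a,a), above(a,d), above(e,e), above(f,d), above(f,f), clear(a,a), clear(a,e), clear(c,d), clear(d,f), clear(f,a), clear(f,c), on(c)}
optimal plan length = 3; 3 ≤ 5

Yes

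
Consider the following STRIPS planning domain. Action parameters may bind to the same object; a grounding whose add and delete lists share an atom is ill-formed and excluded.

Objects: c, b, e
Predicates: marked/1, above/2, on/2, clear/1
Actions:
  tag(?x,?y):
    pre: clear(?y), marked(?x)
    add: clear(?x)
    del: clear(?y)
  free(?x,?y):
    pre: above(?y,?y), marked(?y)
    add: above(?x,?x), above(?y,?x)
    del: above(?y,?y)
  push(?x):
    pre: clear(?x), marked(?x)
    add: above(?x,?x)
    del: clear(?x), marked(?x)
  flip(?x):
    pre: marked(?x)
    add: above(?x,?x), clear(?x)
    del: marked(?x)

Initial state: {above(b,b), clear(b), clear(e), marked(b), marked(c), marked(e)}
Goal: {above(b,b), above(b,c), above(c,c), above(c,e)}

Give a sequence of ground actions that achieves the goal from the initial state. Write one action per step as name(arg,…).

free(c,b); free(e,c); free(c,e); push(b)

1. free(c,b)  →  {above(b,c), above(c,c), clear(b), clear(e), marked(b), marked(c), marked(e)}
2. free(e,c)  →  {above(b,c), above(c,e), above(e,e), clear(b), clear(e), marked(b), marked(c), marked(e)}
3. free(c,e)  →  {above(b,c), above(c,c), above(c,e), above(e,c), clear(b), clear(e), marked(b), marked(c), marked(e)}
4. push(b)  →  {above(b,b), above(b,c), above(c,c), above(c,e), above(e,c), clear(e), marked(c), marked(e)}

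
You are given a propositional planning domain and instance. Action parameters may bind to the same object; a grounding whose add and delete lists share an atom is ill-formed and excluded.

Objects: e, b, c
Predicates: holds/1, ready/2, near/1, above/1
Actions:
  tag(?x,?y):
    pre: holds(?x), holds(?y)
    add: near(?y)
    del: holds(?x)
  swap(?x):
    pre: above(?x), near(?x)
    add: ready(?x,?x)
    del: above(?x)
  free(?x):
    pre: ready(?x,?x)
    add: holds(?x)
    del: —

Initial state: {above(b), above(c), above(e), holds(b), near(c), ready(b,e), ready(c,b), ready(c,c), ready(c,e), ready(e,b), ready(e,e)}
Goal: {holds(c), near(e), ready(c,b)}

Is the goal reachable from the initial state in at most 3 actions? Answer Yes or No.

1. free(e)  →  {above(b), above(c), above(e), holds(b), holds(e), near(c), ready(b,e), ready(c,b), ready(c,c), ready(c,e), ready(e,b), ready(e,e)}
2. tag(e,e)  →  {above(b), above(c), above(e), holds(b), near(c), near(e), ready(b,e), ready(c,b), ready(c,c), ready(c,e), ready(e,b), ready(e,e)}
3. free(c)  →  {above(b), above(c), above(e), holds(b), holds(c), near(c), near(e), ready(b,e), ready(c,b), ready(c,c), ready(c,e), ready(e,b), ready(e,e)}
optimal plan length = 3; 3 ≤ 3

Yes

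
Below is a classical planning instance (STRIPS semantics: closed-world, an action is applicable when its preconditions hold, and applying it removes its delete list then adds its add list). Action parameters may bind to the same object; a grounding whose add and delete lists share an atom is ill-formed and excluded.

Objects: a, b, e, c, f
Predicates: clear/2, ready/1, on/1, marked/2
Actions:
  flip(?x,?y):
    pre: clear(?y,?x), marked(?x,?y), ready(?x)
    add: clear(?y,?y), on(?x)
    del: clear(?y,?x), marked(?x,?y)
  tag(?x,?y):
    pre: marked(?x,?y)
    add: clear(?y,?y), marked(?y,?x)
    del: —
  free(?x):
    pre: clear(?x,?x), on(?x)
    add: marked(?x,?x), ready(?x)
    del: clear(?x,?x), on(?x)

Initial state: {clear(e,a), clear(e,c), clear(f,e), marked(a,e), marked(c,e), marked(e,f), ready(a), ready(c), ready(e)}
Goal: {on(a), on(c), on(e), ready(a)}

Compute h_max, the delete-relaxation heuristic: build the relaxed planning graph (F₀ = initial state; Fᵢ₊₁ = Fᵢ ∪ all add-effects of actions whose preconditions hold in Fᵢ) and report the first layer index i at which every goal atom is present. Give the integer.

1

F0 = init (9 atoms)
F1 = F0 ∪ {clear(e,e), clear(f,f), marked(e,a), marked(e,c), marked(f,e), on(a), on(c), on(e)}  (17 atoms)
goal ⊆ F1  ⇒  h_max = 1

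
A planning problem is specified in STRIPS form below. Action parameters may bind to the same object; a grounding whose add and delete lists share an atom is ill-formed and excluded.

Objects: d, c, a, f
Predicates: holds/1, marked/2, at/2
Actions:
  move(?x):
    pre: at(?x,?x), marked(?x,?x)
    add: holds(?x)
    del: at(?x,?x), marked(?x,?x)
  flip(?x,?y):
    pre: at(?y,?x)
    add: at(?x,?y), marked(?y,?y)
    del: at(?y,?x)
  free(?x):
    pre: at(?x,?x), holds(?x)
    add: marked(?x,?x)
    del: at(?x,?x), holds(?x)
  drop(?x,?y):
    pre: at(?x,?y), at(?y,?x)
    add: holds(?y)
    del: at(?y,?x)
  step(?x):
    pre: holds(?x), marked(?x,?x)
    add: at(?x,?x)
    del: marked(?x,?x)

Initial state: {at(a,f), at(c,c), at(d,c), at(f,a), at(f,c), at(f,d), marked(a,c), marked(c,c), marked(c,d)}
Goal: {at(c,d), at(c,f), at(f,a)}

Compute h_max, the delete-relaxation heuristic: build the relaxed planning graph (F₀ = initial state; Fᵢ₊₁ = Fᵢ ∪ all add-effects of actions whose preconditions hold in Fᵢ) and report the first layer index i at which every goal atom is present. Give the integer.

1

F0 = init (9 atoms)
F1 = F0 ∪ {at(c,d), at(c,f), at(d,f), holds(a), holds(c), holds(f), marked(a,a), marked(d,d), marked(f,f)}  (18 atoms)
goal ⊆ F1  ⇒  h_max = 1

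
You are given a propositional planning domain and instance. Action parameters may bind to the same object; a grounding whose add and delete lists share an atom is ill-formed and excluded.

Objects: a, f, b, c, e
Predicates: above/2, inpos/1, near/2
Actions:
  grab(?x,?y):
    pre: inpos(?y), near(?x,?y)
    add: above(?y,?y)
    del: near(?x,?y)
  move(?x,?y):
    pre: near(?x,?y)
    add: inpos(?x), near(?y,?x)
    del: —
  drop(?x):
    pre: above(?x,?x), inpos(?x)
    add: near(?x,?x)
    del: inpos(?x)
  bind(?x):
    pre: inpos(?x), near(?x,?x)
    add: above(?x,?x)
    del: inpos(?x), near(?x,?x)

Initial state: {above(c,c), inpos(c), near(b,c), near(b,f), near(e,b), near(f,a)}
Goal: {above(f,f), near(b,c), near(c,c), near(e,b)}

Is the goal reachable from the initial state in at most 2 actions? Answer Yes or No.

1. move(f,a)  →  {above(c,c), inpos(c), inpos(f), near(a,f), near(b,c), near(b,f), near(e,b), near(f,a)}
2. grab(a,f)  →  {above(c,c), above(f,f), inpos(c), inpos(f), near(b,c), near(b,f), near(e,b), near(f,a)}
3. drop(c)  →  {above(c,c), above(f,f), inpos(f), near(b,c), near(b,f), near(c,c), near(e,b), near(f,a)}
optimal plan length = 3; 3 > 2

No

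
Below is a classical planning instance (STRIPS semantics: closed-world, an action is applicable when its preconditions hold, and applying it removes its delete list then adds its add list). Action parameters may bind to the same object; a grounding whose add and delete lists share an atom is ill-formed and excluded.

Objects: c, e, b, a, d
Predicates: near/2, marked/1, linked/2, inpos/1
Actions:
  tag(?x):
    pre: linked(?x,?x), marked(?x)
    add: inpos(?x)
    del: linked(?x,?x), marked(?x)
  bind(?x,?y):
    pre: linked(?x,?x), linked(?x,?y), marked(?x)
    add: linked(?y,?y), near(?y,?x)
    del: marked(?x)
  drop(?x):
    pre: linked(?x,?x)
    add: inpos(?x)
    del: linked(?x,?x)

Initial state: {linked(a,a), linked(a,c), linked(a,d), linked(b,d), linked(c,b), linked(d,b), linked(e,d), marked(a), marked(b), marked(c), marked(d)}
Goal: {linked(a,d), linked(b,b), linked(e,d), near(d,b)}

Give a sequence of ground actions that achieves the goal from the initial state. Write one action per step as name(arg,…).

bind(a,c); bind(c,b); bind(b,d)

1. bind(a,c)  →  {linked(a,a), linked(a,c), linked(a,d), linked(b,d), linked(c,b), linked(c,c), linked(d,b), linked(e,d), marked(b), marked(c), marked(d), near(c,a)}
2. bind(c,b)  →  {linked(a,a), linked(a,c), linked(a,d), linked(b,b), linked(b,d), linked(c,b), linked(c,c), linked(d,b), linked(e,d), marked(b), marked(d), near(b,c), near(c,a)}
3. bind(b,d)  →  {linked(a,a), linked(a,c), linked(a,d), linked(b,b), linked(b,d), linked(c,b), linked(c,c), linked(d,b), linked(d,d), linked(e,d), marked(d), near(b,c), near(c,a), near(d,b)}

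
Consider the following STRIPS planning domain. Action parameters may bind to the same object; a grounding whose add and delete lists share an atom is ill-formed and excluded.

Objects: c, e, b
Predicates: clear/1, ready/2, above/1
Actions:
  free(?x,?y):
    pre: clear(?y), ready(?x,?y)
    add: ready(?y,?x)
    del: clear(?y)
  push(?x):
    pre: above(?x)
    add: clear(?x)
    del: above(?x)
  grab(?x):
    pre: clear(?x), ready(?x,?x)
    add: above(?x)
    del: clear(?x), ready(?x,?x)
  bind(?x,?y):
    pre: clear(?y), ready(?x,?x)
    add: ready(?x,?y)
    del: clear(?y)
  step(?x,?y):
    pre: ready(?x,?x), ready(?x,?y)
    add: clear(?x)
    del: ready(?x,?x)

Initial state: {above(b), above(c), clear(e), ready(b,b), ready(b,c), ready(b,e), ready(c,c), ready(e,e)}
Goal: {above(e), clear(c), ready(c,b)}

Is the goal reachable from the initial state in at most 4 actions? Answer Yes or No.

1. push(c)  →  {above(b), clear(c), clear(e), ready(b,b), ready(b,c), ready(b,e), ready(c,c), ready(e,e)}
2. free(b,c)  →  {above(b), clear(e), ready(b,b), ready(b,c), ready(b,e), ready(c,b), ready(c,c), ready(e,e)}
3. grab(e)  →  {above(b), above(e), ready(b,b), ready(b,c), ready(b,e), ready(c,b), ready(c,c)}
4. step(c,c)  →  {above(b), above(e), clear(c), ready(b,b), ready(b,c), ready(b,e), ready(c,b)}
optimal plan length = 4; 4 ≤ 4

Yes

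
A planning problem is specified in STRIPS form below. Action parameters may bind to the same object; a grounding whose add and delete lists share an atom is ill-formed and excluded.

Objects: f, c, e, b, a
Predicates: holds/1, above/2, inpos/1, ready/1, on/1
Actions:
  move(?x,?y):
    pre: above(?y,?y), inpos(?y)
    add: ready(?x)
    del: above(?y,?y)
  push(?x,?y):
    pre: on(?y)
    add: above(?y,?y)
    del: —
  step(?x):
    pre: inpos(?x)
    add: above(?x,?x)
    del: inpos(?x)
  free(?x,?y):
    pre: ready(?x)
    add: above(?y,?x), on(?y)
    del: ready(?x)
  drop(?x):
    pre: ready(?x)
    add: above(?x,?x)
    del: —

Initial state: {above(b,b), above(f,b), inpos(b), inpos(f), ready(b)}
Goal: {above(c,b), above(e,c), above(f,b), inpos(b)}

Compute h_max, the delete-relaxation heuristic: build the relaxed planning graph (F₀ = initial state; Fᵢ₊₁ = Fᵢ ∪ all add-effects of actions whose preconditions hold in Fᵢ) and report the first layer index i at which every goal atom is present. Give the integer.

2

F0 = init (5 atoms)
F1 = F0 ∪ {above(a,b), above(c,b), above(e,b), above(f,f), on(a), on(b), on(c), on(e), on(f), ready(a), ready(c), ready(e), ready(f)}  (18 atoms)
F2 = F1 ∪ {above(a,a), above(a,c), above(a,e), above(a,f), above(b,a), above(b,c), above(b,e), above(b,f), above(c,a), above(c,c), above(c,e), above(c,f), above(e,a), above(e,c), above(e,e), above(e,f), above(f,a), above(f,c), above(f,e)}  (37 atoms)
goal ⊆ F2  ⇒  h_max = 2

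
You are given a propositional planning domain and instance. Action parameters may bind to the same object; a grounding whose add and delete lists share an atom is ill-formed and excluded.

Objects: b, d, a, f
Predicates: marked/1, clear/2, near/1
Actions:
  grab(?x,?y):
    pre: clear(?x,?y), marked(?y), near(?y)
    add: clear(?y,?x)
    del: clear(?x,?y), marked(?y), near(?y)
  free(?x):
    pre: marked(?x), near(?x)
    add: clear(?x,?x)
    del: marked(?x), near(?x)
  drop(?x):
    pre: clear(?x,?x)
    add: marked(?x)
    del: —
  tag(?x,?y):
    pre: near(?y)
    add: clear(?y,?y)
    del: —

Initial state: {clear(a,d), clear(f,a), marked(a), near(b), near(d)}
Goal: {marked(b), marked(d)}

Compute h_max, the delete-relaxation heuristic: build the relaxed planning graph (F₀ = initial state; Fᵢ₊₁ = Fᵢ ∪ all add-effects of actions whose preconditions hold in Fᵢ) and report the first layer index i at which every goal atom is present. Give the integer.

F0 = init (5 atoms)
F1 = F0 ∪ {clear(b,b), clear(d,d)}  (7 atoms)
F2 = F1 ∪ {marked(b), marked(d)}  (9 atoms)
goal ⊆ F2  ⇒  h_max = 2

2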